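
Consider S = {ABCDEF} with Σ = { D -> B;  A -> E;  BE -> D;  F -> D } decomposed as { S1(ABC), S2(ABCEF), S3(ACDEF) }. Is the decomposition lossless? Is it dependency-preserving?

lossless but not dependency-preserving

Lossless test (chase): Rows 1 and 2 agree on A; apply A→E and equate their E entries. Rows 1 and 2 agree on BE; apply BE→D and equate their D entries. Rows 2 and 3 agree on F; apply F→D and equate their D entries. Rows 1 and 3 agree on D; apply D→B and equate their B entries. Row 2 is now all distinguished symbols — the join is lossless.
Dependency preservation: the restricted closure of {D} across the fragments never reaches {B}, so D → B cannot be enforced without a join — not preserved.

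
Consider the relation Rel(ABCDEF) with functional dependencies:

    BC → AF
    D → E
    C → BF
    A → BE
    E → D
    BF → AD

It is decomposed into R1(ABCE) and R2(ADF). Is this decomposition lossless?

Common attributes: R1 ∩ R2 = {A}.
Closure of {A}: A → BE applies, adding BE; E → D applies, adding D. So (A)⁺ = {ABDE}.
The closure contains neither all of R1 = {ABCE} nor all of R2 = {ADF}, so the common attributes are not a superkey of either fragment. The join is lossy.

No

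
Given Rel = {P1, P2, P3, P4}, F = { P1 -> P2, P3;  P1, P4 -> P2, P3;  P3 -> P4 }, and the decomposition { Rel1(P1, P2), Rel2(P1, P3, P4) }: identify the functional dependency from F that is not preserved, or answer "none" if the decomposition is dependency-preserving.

none

P1 → P2, P3: restricted closure across fragments reaches P2, P3.
P1, P4 → P2, P3: restricted closure across fragments reaches P2, P3.
P3 → P4 lies within Rel2.
Every dependency is enforceable on the fragments, so the decomposition is dependency-preserving.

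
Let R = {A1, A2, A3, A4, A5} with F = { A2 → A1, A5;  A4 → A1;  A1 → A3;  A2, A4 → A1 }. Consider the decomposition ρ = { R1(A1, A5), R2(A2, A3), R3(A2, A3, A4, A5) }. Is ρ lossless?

No

Chase test. Columns are A1, A2, A3, A4, A5; row i has aⱼ where attribute j ∈ Ri, else bᵢⱼ.
Initial tableau (one row per fragment):
  row 1: a1 b12 b13 b14 a5
  row 2: b21 a2 a3 b24 b25
  row 3: b31 a2 a3 a4 a5
Rows 2 and 3 agree on A2; apply A2→A1, A5 and equate their A1, A5 entries.
No row becomes fully distinguished — the join is lossy.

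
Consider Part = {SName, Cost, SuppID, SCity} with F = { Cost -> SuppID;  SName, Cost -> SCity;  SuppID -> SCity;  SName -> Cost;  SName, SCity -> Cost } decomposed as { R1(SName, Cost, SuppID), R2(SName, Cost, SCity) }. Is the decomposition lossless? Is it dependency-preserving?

lossless but not dependency-preserving

Lossless test: (SName, Cost)⁺ = {SName, Cost, SuppID, SCity}, which contains all of one fragment — lossless.
Dependency preservation: the restricted closure of {SuppID} across the fragments never reaches {SCity}, so SuppID → SCity cannot be enforced without a join — not preserved.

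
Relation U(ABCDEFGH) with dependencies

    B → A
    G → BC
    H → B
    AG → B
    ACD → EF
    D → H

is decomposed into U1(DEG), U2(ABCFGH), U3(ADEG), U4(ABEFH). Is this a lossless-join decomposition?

No

Chase test. Columns are ABCDEFGH; row i has aⱼ where attribute j ∈ Ui, else bᵢⱼ.
Initial tableau (one row per fragment):
  row 1: b11 b12 b13 a4 a5 b16 a7 b18
  row 2: a1 a2 a3 b24 b25 a6 a7 a8
  row 3: a1 b32 b33 a4 a5 b36 a7 b38
  row 4: a1 a2 b43 b44 a5 a6 b47 a8
Rows 1 and 2 agree on G; apply G→BC and equate their BC entries.
Rows 1 and 3 agree on G; apply G→BC and equate their BC entries.
Rows 1 and 3 agree on D; apply D→H and equate their H entries.
Rows 1 and 2 agree on B; apply B→A and equate their A entries.
Rows 1 and 3 agree on ACD; apply ACD→EF and equate their EF entries.
No row becomes fully distinguished — the join is lossy.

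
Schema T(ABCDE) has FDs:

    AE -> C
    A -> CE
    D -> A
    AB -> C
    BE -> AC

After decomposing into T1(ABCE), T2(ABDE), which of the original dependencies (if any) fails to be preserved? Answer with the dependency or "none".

none

AE → C lies within T1.
A → CE lies within T1.
D → A lies within T2.
AB → C lies within T1.
BE → AC lies within T1.
Every dependency is enforceable on the fragments, so the decomposition is dependency-preserving.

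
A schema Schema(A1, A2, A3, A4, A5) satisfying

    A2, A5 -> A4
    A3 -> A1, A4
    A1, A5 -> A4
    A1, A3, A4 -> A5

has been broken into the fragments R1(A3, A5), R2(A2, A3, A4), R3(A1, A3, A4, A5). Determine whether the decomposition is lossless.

Chase test. Columns are A1, A2, A3, A4, A5; row i has aⱼ where attribute j ∈ Ri, else bᵢⱼ.
Initial tableau (one row per fragment):
  row 1: b11 b12 a3 b14 a5
  row 2: b21 a2 a3 a4 b25
  row 3: a1 b32 a3 a4 a5
Rows 1 and 2 agree on A3; apply A3→A1, A4 and equate their A1, A4 entries.
Rows 1 and 3 agree on A3; apply A3→A1, A4 and equate their A1, A4 entries.
Rows 1 and 2 agree on A1, A3, A4; apply A1, A3, A4→A5 and equate their A5 entries.
Row 2 is now all distinguished symbols — the join is lossless.

Yes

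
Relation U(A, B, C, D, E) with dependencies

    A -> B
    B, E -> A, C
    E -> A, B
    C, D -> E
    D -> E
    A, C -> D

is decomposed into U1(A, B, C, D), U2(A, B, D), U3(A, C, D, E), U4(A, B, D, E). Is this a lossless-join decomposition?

Yes

Chase test. Columns are A, B, C, D, E; row i has aⱼ where attribute j ∈ Ui, else bᵢⱼ.
Initial tableau (one row per fragment):
  row 1: a1 a2 a3 a4 b15
  row 2: a1 a2 b23 a4 b25
  row 3: a1 b32 a3 a4 a5
  row 4: a1 a2 b43 a4 a5
Rows 1 and 3 agree on A; apply A→B and equate their B entries.
Rows 3 and 4 agree on B, E; apply B, E→A, C and equate their A, C entries.
Rows 1 and 3 agree on C, D; apply C, D→E and equate their E entries.
Rows 1 and 2 agree on D; apply D→E and equate their E entries.
Rows 1 and 2 agree on B, E; apply B, E→A, C and equate their A, C entries.
Row 1 is now all distinguished symbols — the join is lossless.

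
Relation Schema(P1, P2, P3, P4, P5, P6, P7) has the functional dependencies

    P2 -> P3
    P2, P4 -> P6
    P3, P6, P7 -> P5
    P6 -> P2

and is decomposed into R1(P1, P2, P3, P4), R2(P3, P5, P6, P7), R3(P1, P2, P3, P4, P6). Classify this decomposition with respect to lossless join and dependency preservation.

Lossless test (chase): Rows 1 and 3 agree on P2, P4; apply P2, P4→P6 and equate their P6 entries. Rows 1 and 2 agree on P6; apply P6→P2 and equate their P2 entries. No row becomes fully distinguished — the join is lossy.
Dependency preservation: every FD's attributes lie within a single fragment, so each can be enforced locally — preserved.

lossy but dependency-preserving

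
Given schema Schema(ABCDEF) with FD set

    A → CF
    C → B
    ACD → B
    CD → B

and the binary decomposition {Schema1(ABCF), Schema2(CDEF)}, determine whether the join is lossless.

Common attributes: Schema1 ∩ Schema2 = {CF}.
Closure of {CF}: C → B applies, adding B. So (CF)⁺ = {BCF}.
The closure contains neither all of Schema1 = {ABCF} nor all of Schema2 = {CDEF}, so the common attributes are not a superkey of either fragment. The join is lossy.

No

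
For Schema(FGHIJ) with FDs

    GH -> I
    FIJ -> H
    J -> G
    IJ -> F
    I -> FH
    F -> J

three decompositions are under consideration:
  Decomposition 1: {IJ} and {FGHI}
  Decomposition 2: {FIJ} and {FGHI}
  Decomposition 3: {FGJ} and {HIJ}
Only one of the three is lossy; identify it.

Decomposition 3

Decomposition 1: common = {I}, closure = {FGHIJ} → lossless.
Decomposition 2: common = {FI}, closure = {FGHIJ} → lossless.
Decomposition 3: common = {J}, closure = {GJ} → lossy.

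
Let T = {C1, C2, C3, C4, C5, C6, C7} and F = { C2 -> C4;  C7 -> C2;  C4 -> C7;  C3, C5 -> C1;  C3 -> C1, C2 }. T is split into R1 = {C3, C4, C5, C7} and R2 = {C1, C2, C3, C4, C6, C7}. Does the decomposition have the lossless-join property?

Common attributes: R1 ∩ R2 = {C3, C4, C7}.
Closure of {C3, C4, C7}: C7 → C2 applies, adding C2; C3 → C1, C2 applies, adding C1. So (C3, C4, C7)⁺ = {C1, C2, C3, C4, C7}.
The closure contains neither all of R1 = {C3, C4, C5, C7} nor all of R2 = {C1, C2, C3, C4, C6, C7}, so the common attributes are not a superkey of either fragment. The join is lossy.

No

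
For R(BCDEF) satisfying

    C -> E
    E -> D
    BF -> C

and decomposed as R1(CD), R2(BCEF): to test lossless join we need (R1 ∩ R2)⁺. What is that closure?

R1 ∩ R2 = {C}.
C → E applies, adding E
E → D applies, adding D
Closure: {CDE}.

CDE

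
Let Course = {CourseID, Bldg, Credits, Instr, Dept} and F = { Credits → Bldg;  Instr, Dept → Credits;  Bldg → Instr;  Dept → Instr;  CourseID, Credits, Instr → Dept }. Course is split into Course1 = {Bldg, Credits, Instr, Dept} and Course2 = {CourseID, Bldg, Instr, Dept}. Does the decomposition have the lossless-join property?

Common attributes: Course1 ∩ Course2 = {Bldg, Instr, Dept}.
Closure of {Bldg, Instr, Dept}: Instr, Dept → Credits applies, adding Credits. So (Bldg, Instr, Dept)⁺ = {Bldg, Credits, Instr, Dept}.
This closure contains every attribute of Course1, so Course1 ∩ Course2 → Course1. The join is lossless.

Yes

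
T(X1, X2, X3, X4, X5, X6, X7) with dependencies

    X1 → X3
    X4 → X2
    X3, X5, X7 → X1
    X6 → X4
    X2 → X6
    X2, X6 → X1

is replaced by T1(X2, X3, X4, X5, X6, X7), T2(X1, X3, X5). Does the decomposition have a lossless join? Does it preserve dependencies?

Lossless test: (X3, X5)⁺ = {X3, X5}, which is a superkey of neither fragment — lossy.
Dependency preservation: the restricted closure of {X3, X5, X7} across the fragments never reaches {X1}, so X3, X5, X7 → X1 cannot be enforced without a join — not preserved.

lossy and not dependency-preserving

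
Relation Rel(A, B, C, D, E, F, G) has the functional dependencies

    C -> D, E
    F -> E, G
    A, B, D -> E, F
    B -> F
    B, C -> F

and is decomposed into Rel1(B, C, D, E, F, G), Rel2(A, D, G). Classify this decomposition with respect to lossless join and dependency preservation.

Lossless test: (D, G)⁺ = {D, G}, which is a superkey of neither fragment — lossy.
Dependency preservation: A, B, D → E, F is not contained in any single fragment, but the restricted closure of its left-hand side across the fragments still reaches the right-hand side; the remaining FDs each lie inside some fragment. All dependencies are preserved.

lossy but dependency-preserving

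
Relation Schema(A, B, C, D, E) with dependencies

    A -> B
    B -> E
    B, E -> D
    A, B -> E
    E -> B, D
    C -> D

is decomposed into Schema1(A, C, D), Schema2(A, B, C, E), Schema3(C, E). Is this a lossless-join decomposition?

Yes

Chase test. Columns are A, B, C, D, E; row i has aⱼ where attribute j ∈ Schemai, else bᵢⱼ.
Initial tableau (one row per fragment):
  row 1: a1 b12 a3 a4 b15
  row 2: a1 a2 a3 b24 a5
  row 3: b31 b32 a3 b34 a5
Rows 1 and 2 agree on A; apply A→B and equate their B entries.
Rows 1 and 2 agree on B; apply B→E and equate their E entries.
Rows 1 and 2 agree on B, E; apply B, E→D and equate their D entries.
Rows 1 and 3 agree on E; apply E→B, D and equate their B, D entries.
Row 1 is now all distinguished symbols — the join is lossless.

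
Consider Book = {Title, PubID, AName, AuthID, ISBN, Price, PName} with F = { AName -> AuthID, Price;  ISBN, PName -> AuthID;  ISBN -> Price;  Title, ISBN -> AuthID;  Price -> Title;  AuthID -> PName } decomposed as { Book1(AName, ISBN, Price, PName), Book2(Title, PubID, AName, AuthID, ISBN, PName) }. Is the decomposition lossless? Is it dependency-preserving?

lossless but not dependency-preserving

Lossless test: (AName, ISBN, PName)⁺ = {Title, AName, AuthID, ISBN, Price, PName}, which contains all of one fragment — lossless.
Dependency preservation: the restricted closure of {Price} across the fragments never reaches {Title}, so Price → Title cannot be enforced without a join — not preserved.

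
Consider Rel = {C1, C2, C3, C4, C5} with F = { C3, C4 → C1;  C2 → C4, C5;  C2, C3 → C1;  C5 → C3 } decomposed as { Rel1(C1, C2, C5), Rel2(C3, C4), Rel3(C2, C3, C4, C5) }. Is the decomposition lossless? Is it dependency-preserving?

Lossless test (chase): Rows 2 and 3 agree on C3, C4; apply C3, C4→C1 and equate their C1 entries. Rows 1 and 3 agree on C2; apply C2→C4, C5 and equate their C4, C5 entries. Rows 1 and 3 agree on C5; apply C5→C3 and equate their C3 entries. Rows 1 and 2 agree on C3, C4; apply C3, C4→C1 and equate their C1 entries. Row 1 is now all distinguished symbols — the join is lossless.
Dependency preservation: the restricted closure of {C3, C4} across the fragments never reaches {C1}, so C3, C4 → C1 cannot be enforced without a join — not preserved.

lossless but not dependency-preserving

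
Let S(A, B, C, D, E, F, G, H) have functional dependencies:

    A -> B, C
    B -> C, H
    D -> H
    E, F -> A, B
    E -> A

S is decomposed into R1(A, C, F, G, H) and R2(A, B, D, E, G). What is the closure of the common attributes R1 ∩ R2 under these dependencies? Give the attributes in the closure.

R1 ∩ R2 = {A, G}.
A → B, C applies, adding B, C
B → C, H applies, adding H
Closure: {A, B, C, G, H}.

A, B, C, G, H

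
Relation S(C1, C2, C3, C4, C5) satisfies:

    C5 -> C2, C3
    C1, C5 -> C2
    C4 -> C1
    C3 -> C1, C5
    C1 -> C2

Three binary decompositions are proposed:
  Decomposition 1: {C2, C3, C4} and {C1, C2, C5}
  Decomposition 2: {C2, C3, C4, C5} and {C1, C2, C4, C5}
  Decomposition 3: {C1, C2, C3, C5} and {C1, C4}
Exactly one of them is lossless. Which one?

Decomposition 2

Decomposition 1: common = {C2}, closure = {C2} → lossy.
Decomposition 2: common = {C2, C4, C5}, closure = {C1, C2, C3, C4, C5} → lossless.
Decomposition 3: common = {C1}, closure = {C1, C2} → lossy.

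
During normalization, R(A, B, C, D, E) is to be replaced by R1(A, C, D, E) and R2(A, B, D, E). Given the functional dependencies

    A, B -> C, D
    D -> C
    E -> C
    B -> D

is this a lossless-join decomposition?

Common attributes: R1 ∩ R2 = {A, D, E}.
Closure of {A, D, E}: D → C applies, adding C. So (A, D, E)⁺ = {A, C, D, E}.
This closure contains every attribute of R1, so R1 ∩ R2 → R1. The join is lossless.

Yes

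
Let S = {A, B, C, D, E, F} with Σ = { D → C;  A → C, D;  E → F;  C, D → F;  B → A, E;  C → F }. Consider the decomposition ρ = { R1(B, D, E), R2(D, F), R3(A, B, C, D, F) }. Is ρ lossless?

Yes

Chase test. Columns are A, B, C, D, E, F; row i has aⱼ where attribute j ∈ Ri, else bᵢⱼ.
Initial tableau (one row per fragment):
  row 1: b11 a2 b13 a4 a5 b16
  row 2: b21 b22 b23 a4 b25 a6
  row 3: a1 a2 a3 a4 b35 a6
Rows 1 and 2 agree on D; apply D→C and equate their C entries.
Rows 1 and 3 agree on D; apply D→C and equate their C entries.
Rows 1 and 2 agree on C, D; apply C, D→F and equate their F entries.
Rows 1 and 3 agree on B; apply B→A, E and equate their A, E entries.
Row 1 is now all distinguished symbols — the join is lossless.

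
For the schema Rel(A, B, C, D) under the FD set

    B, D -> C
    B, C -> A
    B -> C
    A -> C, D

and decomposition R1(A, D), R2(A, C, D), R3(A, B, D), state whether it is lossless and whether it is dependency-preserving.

lossless and dependency-preserving

Lossless test (chase): Rows 1 and 2 agree on A; apply A→C, D and equate their C, D entries. Rows 1 and 3 agree on A; apply A→C, D and equate their C, D entries. Row 3 is now all distinguished symbols — the join is lossless.
Dependency preservation: B, D → C; B, C → A; B → C are not contained in any single fragment, but the restricted closure of each left-hand side across the fragments still reaches the right-hand side; the remaining FDs each lie inside some fragment. All dependencies are preserved.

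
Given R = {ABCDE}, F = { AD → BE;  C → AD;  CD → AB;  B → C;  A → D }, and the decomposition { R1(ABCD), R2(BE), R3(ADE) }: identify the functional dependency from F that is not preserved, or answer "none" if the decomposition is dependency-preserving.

none

AD → BE: restricted closure across fragments reaches BE.
C → AD lies within R1.
CD → AB lies within R1.
B → C lies within R1.
A → D lies within R1.
Every dependency is enforceable on the fragments, so the decomposition is dependency-preserving.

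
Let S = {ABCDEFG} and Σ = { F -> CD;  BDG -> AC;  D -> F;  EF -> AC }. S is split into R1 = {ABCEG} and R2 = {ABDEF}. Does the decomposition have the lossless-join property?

No

Common attributes: R1 ∩ R2 = {ABE}.
No dependency enlarges {ABE}, so (ABE)⁺ = {ABE}.
The closure contains neither all of R1 = {ABCEG} nor all of R2 = {ABDEF}, so the common attributes are not a superkey of either fragment. The join is lossy.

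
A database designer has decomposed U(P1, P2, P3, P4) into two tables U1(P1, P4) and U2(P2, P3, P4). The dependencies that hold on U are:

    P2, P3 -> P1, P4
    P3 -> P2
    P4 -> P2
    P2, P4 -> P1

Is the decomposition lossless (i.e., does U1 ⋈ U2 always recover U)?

Common attributes: U1 ∩ U2 = {P4}.
Closure of {P4}: P4 → P2 applies, adding P2; P2, P4 → P1 applies, adding P1. So (P4)⁺ = {P1, P2, P4}.
This closure contains every attribute of U1, so U1 ∩ U2 → U1. The join is lossless.

Yes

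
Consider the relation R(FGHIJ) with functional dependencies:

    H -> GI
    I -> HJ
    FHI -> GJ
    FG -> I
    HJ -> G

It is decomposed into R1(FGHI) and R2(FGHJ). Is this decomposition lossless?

Yes

Common attributes: R1 ∩ R2 = {FGH}.
Closure of {FGH}: H → GI applies, adding I; I → HJ applies, adding J. So (FGH)⁺ = {FGHIJ}.
This closure contains every attribute of R1, so R1 ∩ R2 → R1. The join is lossless.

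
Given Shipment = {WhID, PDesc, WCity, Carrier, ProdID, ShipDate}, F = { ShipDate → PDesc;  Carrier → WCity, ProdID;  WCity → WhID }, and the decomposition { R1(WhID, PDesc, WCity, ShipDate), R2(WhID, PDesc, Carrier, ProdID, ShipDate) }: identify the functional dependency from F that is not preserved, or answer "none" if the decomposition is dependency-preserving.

Carrier → WCity, ProdID

Check Carrier → WCity, ProdID: no single fragment contains all of {WCity, Carrier, ProdID}, and the restricted closure of {Carrier} across the fragments never reaches {WCity, ProdID}.
ShipDate → PDesc is preserved.
WCity → WhID is preserved.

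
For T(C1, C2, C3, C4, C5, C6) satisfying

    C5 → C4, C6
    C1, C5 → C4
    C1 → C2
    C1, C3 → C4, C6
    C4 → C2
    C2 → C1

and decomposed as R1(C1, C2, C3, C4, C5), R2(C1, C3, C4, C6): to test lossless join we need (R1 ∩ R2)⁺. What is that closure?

C1, C2, C3, C4, C6

R1 ∩ R2 = {C1, C3, C4}.
C1 → C2 applies, adding C2
C1, C3 → C4, C6 applies, adding C6
Closure: {C1, C2, C3, C4, C6}.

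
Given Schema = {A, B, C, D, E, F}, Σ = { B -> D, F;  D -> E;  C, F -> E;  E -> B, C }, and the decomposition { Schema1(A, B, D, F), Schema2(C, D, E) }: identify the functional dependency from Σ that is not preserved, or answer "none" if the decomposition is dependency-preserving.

C, F -> E

Check C, F → E: no single fragment contains all of {C, E, F}, and the restricted closure of {C, F} across the fragments never reaches {E}.
B → D, F is preserved.
D → E is preserved.
E → B, C is preserved.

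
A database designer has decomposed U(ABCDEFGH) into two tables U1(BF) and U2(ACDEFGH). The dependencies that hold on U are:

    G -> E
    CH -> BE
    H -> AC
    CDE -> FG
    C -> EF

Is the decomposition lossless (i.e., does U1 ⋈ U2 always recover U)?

No

Common attributes: U1 ∩ U2 = {F}.
No dependency enlarges {F}, so (F)⁺ = {F}.
The closure contains neither all of U1 = {BF} nor all of U2 = {ACDEFGH}, so the common attributes are not a superkey of either fragment. The join is lossy.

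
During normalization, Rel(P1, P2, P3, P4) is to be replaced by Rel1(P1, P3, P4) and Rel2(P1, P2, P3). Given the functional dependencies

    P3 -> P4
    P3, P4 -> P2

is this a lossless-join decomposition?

Yes

Common attributes: Rel1 ∩ Rel2 = {P1, P3}.
Closure of {P1, P3}: P3 → P4 applies, adding P4; P3, P4 → P2 applies, adding P2. So (P1, P3)⁺ = {P1, P2, P3, P4}.
This closure contains every attribute of Rel1, so Rel1 ∩ Rel2 → Rel1. The join is lossless.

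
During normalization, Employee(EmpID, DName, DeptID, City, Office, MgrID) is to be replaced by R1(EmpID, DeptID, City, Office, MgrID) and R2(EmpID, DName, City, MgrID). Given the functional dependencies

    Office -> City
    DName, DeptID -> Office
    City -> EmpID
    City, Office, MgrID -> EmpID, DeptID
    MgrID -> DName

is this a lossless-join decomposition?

Yes

Common attributes: R1 ∩ R2 = {EmpID, City, MgrID}.
Closure of {EmpID, City, MgrID}: MgrID → DName applies, adding DName. So (EmpID, City, MgrID)⁺ = {EmpID, DName, City, MgrID}.
This closure contains every attribute of R2, so R1 ∩ R2 → R2. The join is lossless.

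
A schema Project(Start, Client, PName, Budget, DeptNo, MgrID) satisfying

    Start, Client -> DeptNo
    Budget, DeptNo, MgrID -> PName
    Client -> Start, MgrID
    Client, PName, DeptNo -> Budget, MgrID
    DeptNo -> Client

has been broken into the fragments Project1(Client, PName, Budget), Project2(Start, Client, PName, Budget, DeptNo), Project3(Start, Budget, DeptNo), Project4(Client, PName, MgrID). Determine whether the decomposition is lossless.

Yes

Chase test. Columns are Start, Client, PName, Budget, DeptNo, MgrID; row i has aⱼ where attribute j ∈ Projecti, else bᵢⱼ.
Initial tableau (one row per fragment):
  row 1: b11 a2 a3 a4 b15 b16
  row 2: a1 a2 a3 a4 a5 b26
  row 3: a1 b32 b33 a4 a5 b36
  row 4: b41 a2 a3 b44 b45 a6
Rows 1 and 2 agree on Client; apply Client→Start, MgrID and equate their Start, MgrID entries.
Rows 1 and 4 agree on Client; apply Client→Start, MgrID and equate their Start, MgrID entries.
Rows 2 and 3 agree on DeptNo; apply DeptNo→Client and equate their Client entries.
Rows 1 and 2 agree on Start, Client; apply Start, Client→DeptNo and equate their DeptNo entries.
Rows 1 and 4 agree on Start, Client; apply Start, Client→DeptNo and equate their DeptNo entries.
Rows 1 and 3 agree on Client; apply Client→Start, MgrID and equate their Start, MgrID entries.
Rows 1 and 4 agree on Client, PName, DeptNo; apply Client, PName, DeptNo→Budget, MgrID and equate their Budget, MgrID entries.
Rows 1 and 3 agree on Budget, DeptNo, MgrID; apply Budget, DeptNo, MgrID→PName and equate their PName entries.
Row 1 is now all distinguished symbols — the join is lossless.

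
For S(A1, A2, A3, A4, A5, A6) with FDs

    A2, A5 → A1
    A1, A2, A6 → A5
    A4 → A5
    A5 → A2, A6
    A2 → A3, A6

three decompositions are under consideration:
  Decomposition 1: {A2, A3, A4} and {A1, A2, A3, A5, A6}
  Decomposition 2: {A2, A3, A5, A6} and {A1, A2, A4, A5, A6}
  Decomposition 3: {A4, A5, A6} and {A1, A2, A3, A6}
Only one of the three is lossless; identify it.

Decomposition 2

Decomposition 1: common = {A2, A3}, closure = {A2, A3, A6} → lossy.
Decomposition 2: common = {A2, A5, A6}, closure = {A1, A2, A3, A5, A6} → lossless.
Decomposition 3: common = {A6}, closure = {A6} → lossy.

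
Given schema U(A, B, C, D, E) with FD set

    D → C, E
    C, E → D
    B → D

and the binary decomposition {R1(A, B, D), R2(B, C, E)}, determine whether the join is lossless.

Common attributes: R1 ∩ R2 = {B}.
Closure of {B}: B → D applies, adding D; D → C, E applies, adding C, E. So (B)⁺ = {B, C, D, E}.
This closure contains every attribute of R2, so R1 ∩ R2 → R2. The join is lossless.

Yes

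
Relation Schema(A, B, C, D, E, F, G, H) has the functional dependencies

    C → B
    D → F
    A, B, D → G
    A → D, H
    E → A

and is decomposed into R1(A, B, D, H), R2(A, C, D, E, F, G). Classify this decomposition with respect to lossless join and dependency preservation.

Lossless test: (A, D)⁺ = {A, D, F, H}, which is a superkey of neither fragment — lossy.
Dependency preservation: the restricted closure of {C} across the fragments never reaches {B}, so C → B cannot be enforced without a join — not preserved.

lossy and not dependency-preserving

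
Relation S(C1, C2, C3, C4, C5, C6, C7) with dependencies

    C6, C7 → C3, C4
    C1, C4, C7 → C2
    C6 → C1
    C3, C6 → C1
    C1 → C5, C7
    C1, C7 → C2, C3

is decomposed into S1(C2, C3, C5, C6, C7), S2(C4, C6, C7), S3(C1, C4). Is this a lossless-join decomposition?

Chase test. Columns are C1, C2, C3, C4, C5, C6, C7; row i has aⱼ where attribute j ∈ Si, else bᵢⱼ.
Initial tableau (one row per fragment):
  row 1: b11 a2 a3 b14 a5 a6 a7
  row 2: b21 b22 b23 a4 b25 a6 a7
  row 3: a1 b32 b33 a4 b35 b36 b37
Rows 1 and 2 agree on C6, C7; apply C6, C7→C3, C4 and equate their C3, C4 entries.
Rows 1 and 2 agree on C6; apply C6→C1 and equate their C1 entries.
Rows 1 and 2 agree on C1; apply C1→C5, C7 and equate their C5, C7 entries.
Rows 1 and 2 agree on C1, C7; apply C1, C7→C2, C3 and equate their C2, C3 entries.
No row becomes fully distinguished — the join is lossy.

No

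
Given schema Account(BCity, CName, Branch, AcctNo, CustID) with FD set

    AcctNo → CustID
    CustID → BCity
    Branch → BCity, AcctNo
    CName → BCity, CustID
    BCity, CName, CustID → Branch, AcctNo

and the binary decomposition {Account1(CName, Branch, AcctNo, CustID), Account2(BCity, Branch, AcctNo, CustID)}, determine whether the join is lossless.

Yes

Common attributes: Account1 ∩ Account2 = {Branch, AcctNo, CustID}.
Closure of {Branch, AcctNo, CustID}: CustID → BCity applies, adding BCity. So (Branch, AcctNo, CustID)⁺ = {BCity, Branch, AcctNo, CustID}.
This closure contains every attribute of Account2, so Account1 ∩ Account2 → Account2. The join is lossless.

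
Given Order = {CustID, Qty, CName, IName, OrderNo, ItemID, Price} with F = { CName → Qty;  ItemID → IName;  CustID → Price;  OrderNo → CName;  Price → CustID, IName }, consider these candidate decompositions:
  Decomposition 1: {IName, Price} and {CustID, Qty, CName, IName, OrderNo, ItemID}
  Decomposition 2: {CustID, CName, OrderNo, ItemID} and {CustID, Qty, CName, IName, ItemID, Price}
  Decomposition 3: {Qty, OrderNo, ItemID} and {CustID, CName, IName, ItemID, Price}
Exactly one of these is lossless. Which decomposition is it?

Decomposition 2

Decomposition 1: common = {IName}, closure = {IName} → lossy.
Decomposition 2: common = {CustID, CName, ItemID}, closure = {CustID, Qty, CName, IName, ItemID, Price} → lossless.
Decomposition 3: common = {ItemID}, closure = {IName, ItemID} → lossy.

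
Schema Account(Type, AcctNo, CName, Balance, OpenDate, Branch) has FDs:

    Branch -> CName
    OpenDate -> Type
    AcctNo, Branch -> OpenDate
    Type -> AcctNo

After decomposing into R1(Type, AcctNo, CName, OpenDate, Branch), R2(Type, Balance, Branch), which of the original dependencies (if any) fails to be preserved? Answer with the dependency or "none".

none

Branch → CName lies within R1.
OpenDate → Type lies within R1.
AcctNo, Branch → OpenDate lies within R1.
Type → AcctNo lies within R1.
Every dependency is enforceable on the fragments, so the decomposition is dependency-preserving.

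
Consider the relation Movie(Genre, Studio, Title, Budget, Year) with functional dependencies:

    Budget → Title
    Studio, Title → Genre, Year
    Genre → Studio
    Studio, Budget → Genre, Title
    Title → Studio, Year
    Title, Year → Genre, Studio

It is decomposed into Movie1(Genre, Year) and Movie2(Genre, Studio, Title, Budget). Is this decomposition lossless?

No

Common attributes: Movie1 ∩ Movie2 = {Genre}.
Closure of {Genre}: Genre → Studio applies, adding Studio. So (Genre)⁺ = {Genre, Studio}.
The closure contains neither all of Movie1 = {Genre, Year} nor all of Movie2 = {Genre, Studio, Title, Budget}, so the common attributes are not a superkey of either fragment. The join is lossy.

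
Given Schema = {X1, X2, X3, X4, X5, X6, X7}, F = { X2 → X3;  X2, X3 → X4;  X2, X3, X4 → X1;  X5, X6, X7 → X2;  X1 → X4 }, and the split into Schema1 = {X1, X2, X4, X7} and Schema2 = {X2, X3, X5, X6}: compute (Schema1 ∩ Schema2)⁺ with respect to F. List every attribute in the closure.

X1, X2, X3, X4

Schema1 ∩ Schema2 = {X2}.
X2 → X3 applies, adding X3
X2, X3 → X4 applies, adding X4
X2, X3, X4 → X1 applies, adding X1
Closure: {X1, X2, X3, X4}.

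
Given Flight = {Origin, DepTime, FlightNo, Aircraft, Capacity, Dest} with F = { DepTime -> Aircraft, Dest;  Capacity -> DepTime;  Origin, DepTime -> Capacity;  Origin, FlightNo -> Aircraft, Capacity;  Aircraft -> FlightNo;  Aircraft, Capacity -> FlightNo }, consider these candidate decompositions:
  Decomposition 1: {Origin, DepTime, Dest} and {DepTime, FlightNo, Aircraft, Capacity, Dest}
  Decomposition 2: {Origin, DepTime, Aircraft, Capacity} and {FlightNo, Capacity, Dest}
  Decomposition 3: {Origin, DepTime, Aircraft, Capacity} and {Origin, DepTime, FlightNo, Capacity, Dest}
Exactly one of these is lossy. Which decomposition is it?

Decomposition 1: common = {DepTime, Dest}, closure = {DepTime, FlightNo, Aircraft, Dest} → lossy.
Decomposition 2: common = {Capacity}, closure = {DepTime, FlightNo, Aircraft, Capacity, Dest} → lossless.
Decomposition 3: common = {Origin, DepTime, Capacity}, closure = {Origin, DepTime, FlightNo, Aircraft, Capacity, Dest} → lossless.

Decomposition 1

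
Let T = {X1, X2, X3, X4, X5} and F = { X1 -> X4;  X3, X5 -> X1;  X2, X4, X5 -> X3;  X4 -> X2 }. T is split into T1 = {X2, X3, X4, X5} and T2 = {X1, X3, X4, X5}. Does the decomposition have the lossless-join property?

Yes

Common attributes: T1 ∩ T2 = {X3, X4, X5}.
Closure of {X3, X4, X5}: X3, X5 → X1 applies, adding X1; X4 → X2 applies, adding X2. So (X3, X4, X5)⁺ = {X1, X2, X3, X4, X5}.
This closure contains every attribute of T1, so T1 ∩ T2 → T1. The join is lossless.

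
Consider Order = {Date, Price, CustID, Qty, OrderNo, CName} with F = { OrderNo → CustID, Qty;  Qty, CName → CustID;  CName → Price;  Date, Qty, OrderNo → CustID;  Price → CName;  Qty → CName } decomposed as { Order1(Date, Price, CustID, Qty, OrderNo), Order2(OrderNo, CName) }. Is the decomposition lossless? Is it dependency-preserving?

Lossless test: (OrderNo)⁺ = {Price, CustID, Qty, OrderNo, CName}, which contains all of one fragment — lossless.
Dependency preservation: the restricted closure of {CName} across the fragments never reaches {Price}, so CName → Price cannot be enforced without a join — not preserved.

lossless but not dependency-preserving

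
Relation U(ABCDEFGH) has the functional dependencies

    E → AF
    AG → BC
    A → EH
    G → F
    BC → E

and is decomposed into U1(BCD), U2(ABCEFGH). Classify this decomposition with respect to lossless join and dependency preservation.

Lossless test: (BC)⁺ = {ABCEFH}, which is a superkey of neither fragment — lossy.
Dependency preservation: every FD's attributes lie within a single fragment, so each can be enforced locally — preserved.

lossy but dependency-preserving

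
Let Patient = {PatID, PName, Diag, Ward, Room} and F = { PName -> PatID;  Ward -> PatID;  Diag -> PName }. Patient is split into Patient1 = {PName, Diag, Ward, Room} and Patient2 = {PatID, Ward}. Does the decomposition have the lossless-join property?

Common attributes: Patient1 ∩ Patient2 = {Ward}.
Closure of {Ward}: Ward → PatID applies, adding PatID. So (Ward)⁺ = {PatID, Ward}.
This closure contains every attribute of Patient2, so Patient1 ∩ Patient2 → Patient2. The join is lossless.

Yes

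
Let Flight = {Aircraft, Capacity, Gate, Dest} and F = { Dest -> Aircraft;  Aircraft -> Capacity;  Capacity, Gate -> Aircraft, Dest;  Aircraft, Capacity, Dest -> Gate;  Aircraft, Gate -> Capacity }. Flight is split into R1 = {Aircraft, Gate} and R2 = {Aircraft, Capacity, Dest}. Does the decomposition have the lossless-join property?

No

Common attributes: R1 ∩ R2 = {Aircraft}.
Closure of {Aircraft}: Aircraft → Capacity applies, adding Capacity. So (Aircraft)⁺ = {Aircraft, Capacity}.
The closure contains neither all of R1 = {Aircraft, Gate} nor all of R2 = {Aircraft, Capacity, Dest}, so the common attributes are not a superkey of either fragment. The join is lossy.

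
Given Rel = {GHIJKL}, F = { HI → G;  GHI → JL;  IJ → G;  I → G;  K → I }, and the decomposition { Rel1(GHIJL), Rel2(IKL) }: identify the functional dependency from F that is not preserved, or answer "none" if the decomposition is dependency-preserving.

none

HI → G lies within Rel1.
GHI → JL lies within Rel1.
IJ → G lies within Rel1.
I → G lies within Rel1.
K → I lies within Rel2.
Every dependency is enforceable on the fragments, so the decomposition is dependency-preserving.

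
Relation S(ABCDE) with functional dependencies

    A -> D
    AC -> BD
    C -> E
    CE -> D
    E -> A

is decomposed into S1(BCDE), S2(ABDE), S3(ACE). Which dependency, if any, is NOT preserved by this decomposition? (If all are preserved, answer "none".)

none

A → D lies within S2.
AC → BD: restricted closure across fragments reaches BD.
C → E lies within S1.
CE → D lies within S1.
E → A lies within S2.
Every dependency is enforceable on the fragments, so the decomposition is dependency-preserving.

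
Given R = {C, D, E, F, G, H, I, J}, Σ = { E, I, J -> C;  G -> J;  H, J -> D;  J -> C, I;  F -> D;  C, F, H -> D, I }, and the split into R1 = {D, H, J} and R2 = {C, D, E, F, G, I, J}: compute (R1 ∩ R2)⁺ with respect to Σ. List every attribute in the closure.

C, D, I, J

R1 ∩ R2 = {D, J}.
J → C, I applies, adding C, I
Closure: {C, D, I, J}.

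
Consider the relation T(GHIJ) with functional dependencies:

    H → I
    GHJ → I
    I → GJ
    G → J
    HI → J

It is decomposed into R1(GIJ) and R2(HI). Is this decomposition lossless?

Common attributes: R1 ∩ R2 = {I}.
Closure of {I}: I → GJ applies, adding GJ. So (I)⁺ = {GIJ}.
This closure contains every attribute of R1, so R1 ∩ R2 → R1. The join is lossless.

Yes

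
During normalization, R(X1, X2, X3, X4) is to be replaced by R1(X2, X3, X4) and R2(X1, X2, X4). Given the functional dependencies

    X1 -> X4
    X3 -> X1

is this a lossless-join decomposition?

No

Common attributes: R1 ∩ R2 = {X2, X4}.
No dependency enlarges {X2, X4}, so (X2, X4)⁺ = {X2, X4}.
The closure contains neither all of R1 = {X2, X3, X4} nor all of R2 = {X1, X2, X4}, so the common attributes are not a superkey of either fragment. The join is lossy.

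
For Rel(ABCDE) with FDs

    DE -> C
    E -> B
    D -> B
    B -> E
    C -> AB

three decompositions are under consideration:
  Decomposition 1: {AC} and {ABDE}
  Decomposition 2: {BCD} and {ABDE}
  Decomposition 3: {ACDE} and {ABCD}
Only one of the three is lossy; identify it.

Decomposition 1: common = {A}, closure = {A} → lossy.
Decomposition 2: common = {BD}, closure = {ABCDE} → lossless.
Decomposition 3: common = {ACD}, closure = {ABCDE} → lossless.

Decomposition 1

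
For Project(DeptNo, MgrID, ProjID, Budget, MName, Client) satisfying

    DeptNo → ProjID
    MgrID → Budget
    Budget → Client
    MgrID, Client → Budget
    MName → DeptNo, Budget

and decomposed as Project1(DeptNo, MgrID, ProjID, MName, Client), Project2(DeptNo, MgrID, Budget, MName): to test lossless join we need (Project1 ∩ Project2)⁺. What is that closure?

DeptNo, MgrID, ProjID, Budget, MName, Client

Project1 ∩ Project2 = {DeptNo, MgrID, MName}.
DeptNo → ProjID applies, adding ProjID
MgrID → Budget applies, adding Budget
Budget → Client applies, adding Client
Closure: {DeptNo, MgrID, ProjID, Budget, MName, Client}.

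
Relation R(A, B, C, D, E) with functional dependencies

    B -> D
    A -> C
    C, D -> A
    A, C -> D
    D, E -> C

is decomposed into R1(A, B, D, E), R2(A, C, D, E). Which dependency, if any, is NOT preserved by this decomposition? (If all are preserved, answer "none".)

none

B → D lies within R1.
A → C lies within R2.
C, D → A lies within R2.
A, C → D lies within R2.
D, E → C lies within R2.
Every dependency is enforceable on the fragments, so the decomposition is dependency-preserving.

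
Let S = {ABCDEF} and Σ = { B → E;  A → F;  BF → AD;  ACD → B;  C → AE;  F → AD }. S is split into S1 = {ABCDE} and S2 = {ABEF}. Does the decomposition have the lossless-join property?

Yes

Common attributes: S1 ∩ S2 = {ABE}.
Closure of {ABE}: A → F applies, adding F; BF → AD applies, adding D. So (ABE)⁺ = {ABDEF}.
This closure contains every attribute of S2, so S1 ∩ S2 → S2. The join is lossless.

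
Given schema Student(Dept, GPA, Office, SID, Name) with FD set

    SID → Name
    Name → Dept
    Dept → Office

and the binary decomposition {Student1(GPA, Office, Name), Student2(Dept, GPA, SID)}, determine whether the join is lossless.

No

Common attributes: Student1 ∩ Student2 = {GPA}.
No dependency enlarges {GPA}, so (GPA)⁺ = {GPA}.
The closure contains neither all of Student1 = {GPA, Office, Name} nor all of Student2 = {Dept, GPA, SID}, so the common attributes are not a superkey of either fragment. The join is lossy.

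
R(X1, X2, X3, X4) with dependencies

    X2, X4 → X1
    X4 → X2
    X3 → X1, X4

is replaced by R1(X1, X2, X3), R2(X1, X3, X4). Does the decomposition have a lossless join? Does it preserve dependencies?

lossless but not dependency-preserving

Lossless test: (X1, X3)⁺ = {X1, X2, X3, X4}, which contains all of one fragment — lossless.
Dependency preservation: the restricted closure of {X4} across the fragments never reaches {X2}, so X4 → X2 cannot be enforced without a join — not preserved.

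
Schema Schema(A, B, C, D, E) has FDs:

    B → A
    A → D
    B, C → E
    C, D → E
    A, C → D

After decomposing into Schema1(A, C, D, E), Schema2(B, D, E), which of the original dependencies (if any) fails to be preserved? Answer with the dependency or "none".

Check B → A: no single fragment contains all of {A, B}, and the restricted closure of {B} across the fragments never reaches {A}.
A → D is preserved.
B, C → E is preserved.
C, D → E is preserved.
A, C → D is preserved.

B → A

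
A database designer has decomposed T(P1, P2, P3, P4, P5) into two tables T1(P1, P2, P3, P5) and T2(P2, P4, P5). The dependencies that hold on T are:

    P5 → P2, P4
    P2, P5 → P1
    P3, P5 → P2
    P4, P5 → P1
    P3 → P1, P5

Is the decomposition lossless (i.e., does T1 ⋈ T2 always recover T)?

Yes

Common attributes: T1 ∩ T2 = {P2, P5}.
Closure of {P2, P5}: P5 → P2, P4 applies, adding P4; P2, P5 → P1 applies, adding P1. So (P2, P5)⁺ = {P1, P2, P4, P5}.
This closure contains every attribute of T2, so T1 ∩ T2 → T2. The join is lossless.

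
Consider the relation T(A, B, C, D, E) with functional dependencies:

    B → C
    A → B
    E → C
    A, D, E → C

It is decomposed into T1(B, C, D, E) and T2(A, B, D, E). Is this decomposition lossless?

Common attributes: T1 ∩ T2 = {B, D, E}.
Closure of {B, D, E}: B → C applies, adding C. So (B, D, E)⁺ = {B, C, D, E}.
This closure contains every attribute of T1, so T1 ∩ T2 → T1. The join is lossless.

Yes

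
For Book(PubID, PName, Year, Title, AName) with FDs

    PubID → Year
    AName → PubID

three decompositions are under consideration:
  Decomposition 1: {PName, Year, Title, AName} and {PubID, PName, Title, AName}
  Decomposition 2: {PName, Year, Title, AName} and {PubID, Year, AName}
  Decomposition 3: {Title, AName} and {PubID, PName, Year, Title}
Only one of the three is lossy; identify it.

Decomposition 1: common = {PName, Title, AName}, closure = {PubID, PName, Year, Title, AName} → lossless.
Decomposition 2: common = {Year, AName}, closure = {PubID, Year, AName} → lossless.
Decomposition 3: common = {Title}, closure = {Title} → lossy.

Decomposition 3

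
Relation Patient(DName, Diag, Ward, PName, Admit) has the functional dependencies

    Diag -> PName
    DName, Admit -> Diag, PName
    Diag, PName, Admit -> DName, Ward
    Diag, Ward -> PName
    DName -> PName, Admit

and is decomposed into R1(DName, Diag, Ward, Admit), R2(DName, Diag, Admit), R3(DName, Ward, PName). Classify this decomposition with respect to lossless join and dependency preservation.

lossless but not dependency-preserving

Lossless test (chase): Rows 1 and 2 agree on Diag; apply Diag→PName and equate their PName entries. Rows 1 and 2 agree on Diag, PName, Admit; apply Diag, PName, Admit→DName, Ward and equate their DName, Ward entries. Rows 1 and 3 agree on DName; apply DName→PName, Admit and equate their PName, Admit entries. Rows 1 and 3 agree on DName, Admit; apply DName, Admit→Diag, PName and equate their Diag, PName entries. Row 1 is now all distinguished symbols — the join is lossless.
Dependency preservation: the restricted closure of {Diag} across the fragments never reaches {PName}, so Diag → PName cannot be enforced without a join — not preserved.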